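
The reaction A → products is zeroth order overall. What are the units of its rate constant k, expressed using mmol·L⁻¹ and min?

mmol·L⁻¹·min⁻¹

Step 1: For overall order n, rate = k × (concentration)^n.
Step 2: Rate has units mmol·L⁻¹·min⁻¹; concentration term has units (mmol·L⁻¹)^0.
Step 3: k = rate / (concentration)^n, so units of k = (mmol·L⁻¹)^(1-0)·min⁻¹ = mmol·L⁻¹·min⁻¹.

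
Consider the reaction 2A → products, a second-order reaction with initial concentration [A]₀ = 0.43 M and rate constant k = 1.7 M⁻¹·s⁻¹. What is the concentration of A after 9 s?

0.05674 M

Step 1: For a second-order reaction: 1/[A] = 1/[A]₀ + kt
Step 2: 1/[A] = 1/0.43 + 1.7 × 9
Step 3: 1/[A] = 2.326 + 15.3 = 17.63
Step 4: [A] = 1/17.63 = 0.05674 M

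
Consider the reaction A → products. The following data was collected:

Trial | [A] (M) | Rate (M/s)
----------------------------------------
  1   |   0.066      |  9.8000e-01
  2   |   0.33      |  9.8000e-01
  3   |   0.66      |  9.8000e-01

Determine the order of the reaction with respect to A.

zeroth order (0)

Step 1: Compare trials - when concentration changes, rate stays constant.
Step 2: rate₂/rate₁ = 9.8000e-01/9.8000e-01 = 1
Step 3: [A]₂/[A]₁ = 0.33/0.066 = 5
Step 4: Since rate ratio ≈ (conc ratio)^0, the reaction is zeroth order.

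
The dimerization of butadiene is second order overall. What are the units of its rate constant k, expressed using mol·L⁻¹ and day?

(mol·L⁻¹)⁻¹·day⁻¹

Step 1: For overall order n, rate = k × (concentration)^n.
Step 2: Rate has units mol·L⁻¹·day⁻¹; concentration term has units (mol·L⁻¹)^2.
Step 3: k = rate / (concentration)^n, so units of k = (mol·L⁻¹)^(1-2)·day⁻¹ = (mol·L⁻¹)⁻¹·day⁻¹.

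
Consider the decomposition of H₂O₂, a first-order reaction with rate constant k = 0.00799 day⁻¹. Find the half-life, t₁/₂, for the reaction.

86.75 day

Step 1: For a first-order reaction, t₁/₂ = ln(2)/k
Step 2: t₁/₂ = ln(2)/0.00799
Step 3: t₁/₂ = 0.6931/0.00799 = 86.75 day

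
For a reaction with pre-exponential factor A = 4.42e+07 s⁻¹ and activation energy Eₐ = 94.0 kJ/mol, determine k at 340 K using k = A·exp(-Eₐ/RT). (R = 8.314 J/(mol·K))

1.60e-07 s⁻¹

Step 1: Use the Arrhenius equation: k = A × exp(-Eₐ/RT)
Step 2: Convert Eₐ to J/mol: 94.0 kJ/mol = 94000 J/mol
Step 3: Calculate the exponent: -Eₐ/(RT) = -94000/(8.314 × 340) = -33.25362
Step 4: k = 4.42e+07 × exp(-33.25362)
Step 5: k = 4.42e+07 × 3.61523e-15 = 1.5979e-07 s⁻¹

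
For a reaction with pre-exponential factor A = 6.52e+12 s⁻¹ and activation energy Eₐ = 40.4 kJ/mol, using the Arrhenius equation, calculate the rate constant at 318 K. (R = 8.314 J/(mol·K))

1.51e+06 s⁻¹

Step 1: Use the Arrhenius equation: k = A × exp(-Eₐ/RT)
Step 2: Convert Eₐ to J/mol: 40.4 kJ/mol = 40400 J/mol
Step 3: Calculate the exponent: -Eₐ/(RT) = -40400/(8.314 × 318) = -15.28073
Step 4: k = 6.52e+12 × exp(-15.28073)
Step 5: k = 6.52e+12 × 2.31027e-07 = 1.5063e+06 s⁻¹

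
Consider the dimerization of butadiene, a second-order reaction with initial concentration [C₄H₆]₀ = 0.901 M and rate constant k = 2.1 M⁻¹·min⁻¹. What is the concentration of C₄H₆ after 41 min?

0.01147 M

Step 1: For a second-order reaction: 1/[C₄H₆] = 1/[C₄H₆]₀ + kt
Step 2: 1/[C₄H₆] = 1/0.901 + 2.1 × 41
Step 3: 1/[C₄H₆] = 1.11 + 86.1 = 87.21
Step 4: [C₄H₆] = 1/87.21 = 0.01147 M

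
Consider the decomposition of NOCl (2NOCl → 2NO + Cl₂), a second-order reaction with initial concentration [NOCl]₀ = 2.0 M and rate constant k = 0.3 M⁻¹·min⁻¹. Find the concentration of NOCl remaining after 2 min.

0.9091 M

Step 1: For a second-order reaction: 1/[NOCl] = 1/[NOCl]₀ + kt
Step 2: 1/[NOCl] = 1/2.0 + 0.3 × 2
Step 3: 1/[NOCl] = 0.5 + 0.6 = 1.1
Step 4: [NOCl] = 1/1.1 = 0.9091 M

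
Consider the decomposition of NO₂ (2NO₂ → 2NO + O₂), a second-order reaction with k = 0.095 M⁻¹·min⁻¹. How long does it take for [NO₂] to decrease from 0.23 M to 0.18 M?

12.71 min

Step 1: For second-order: t = (1/[NO₂] - 1/[NO₂]₀)/k
Step 2: t = (1/0.18 - 1/0.23)/0.095
Step 3: t = (5.556 - 4.348)/0.095
Step 4: t = 1.208/0.095 = 12.71 min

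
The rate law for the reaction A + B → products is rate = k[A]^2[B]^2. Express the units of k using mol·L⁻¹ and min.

(mol·L⁻¹)⁻³·min⁻¹

Step 1: Overall order = 2 + 2 = 4.
Step 2: rate has units mol·L⁻¹·min⁻¹; [A]^2[B]^2 has units (mol·L⁻¹)^4.
Step 3: k = rate/([A]^2[B]^2), so units of k = (mol·L⁻¹)^(1-4)·min⁻¹ = (mol·L⁻¹)⁻³·min⁻¹.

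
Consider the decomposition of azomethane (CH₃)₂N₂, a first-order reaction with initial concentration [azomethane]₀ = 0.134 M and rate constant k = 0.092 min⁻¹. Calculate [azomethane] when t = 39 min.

0.003706 M

Step 1: For a first-order reaction: [azomethane] = [azomethane]₀ × e^(-kt)
Step 2: [azomethane] = 0.134 × e^(-0.092 × 39)
Step 3: [azomethane] = 0.134 × e^(-3.588)
Step 4: [azomethane] = 0.134 × 0.0276536 = 0.003706 M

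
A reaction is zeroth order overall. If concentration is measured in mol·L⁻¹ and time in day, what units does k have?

mol·L⁻¹·day⁻¹

Step 1: For overall order n, rate = k × (concentration)^n.
Step 2: Rate has units mol·L⁻¹·day⁻¹; concentration term has units (mol·L⁻¹)^0.
Step 3: k = rate / (concentration)^n, so units of k = (mol·L⁻¹)^(1-0)·day⁻¹ = mol·L⁻¹·day⁻¹.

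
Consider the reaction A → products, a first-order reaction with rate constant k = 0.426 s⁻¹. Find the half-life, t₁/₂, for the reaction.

1.627 s

Step 1: For a first-order reaction, t₁/₂ = ln(2)/k
Step 2: t₁/₂ = ln(2)/0.426
Step 3: t₁/₂ = 0.6931/0.426 = 1.627 s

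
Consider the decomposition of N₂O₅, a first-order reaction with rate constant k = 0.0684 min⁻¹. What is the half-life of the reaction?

10.13 min

Step 1: For a first-order reaction, t₁/₂ = ln(2)/k
Step 2: t₁/₂ = ln(2)/0.0684
Step 3: t₁/₂ = 0.6931/0.0684 = 10.13 min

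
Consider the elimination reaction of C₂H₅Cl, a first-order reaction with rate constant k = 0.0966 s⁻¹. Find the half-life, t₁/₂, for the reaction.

7.175 s

Step 1: For a first-order reaction, t₁/₂ = ln(2)/k
Step 2: t₁/₂ = ln(2)/0.0966
Step 3: t₁/₂ = 0.6931/0.0966 = 7.175 s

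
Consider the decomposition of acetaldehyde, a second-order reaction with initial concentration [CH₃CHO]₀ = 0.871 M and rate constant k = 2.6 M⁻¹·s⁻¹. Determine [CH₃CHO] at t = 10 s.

0.03683 M

Step 1: For a second-order reaction: 1/[CH₃CHO] = 1/[CH₃CHO]₀ + kt
Step 2: 1/[CH₃CHO] = 1/0.871 + 2.6 × 10
Step 3: 1/[CH₃CHO] = 1.148 + 26 = 27.15
Step 4: [CH₃CHO] = 1/27.15 = 0.03683 M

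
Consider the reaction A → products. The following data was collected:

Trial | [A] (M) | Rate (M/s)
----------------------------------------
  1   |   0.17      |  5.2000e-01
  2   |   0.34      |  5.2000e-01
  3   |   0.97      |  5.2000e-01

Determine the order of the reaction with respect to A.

zeroth order (0)

Step 1: Compare trials - when concentration changes, rate stays constant.
Step 2: rate₂/rate₁ = 5.2000e-01/5.2000e-01 = 1
Step 3: [A]₂/[A]₁ = 0.34/0.17 = 2
Step 4: Since rate ratio ≈ (conc ratio)^0, the reaction is zeroth order.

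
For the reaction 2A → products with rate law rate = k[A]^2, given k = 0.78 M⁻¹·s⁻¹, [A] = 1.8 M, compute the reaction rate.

2.527 M/s

Step 1: Identify the rate law: rate = k[A]^2
Step 2: Substitute values: rate = 0.78 × (1.8)^2
Step 3: Calculate: rate = 0.78 × 3.24 = 2.5272 M/s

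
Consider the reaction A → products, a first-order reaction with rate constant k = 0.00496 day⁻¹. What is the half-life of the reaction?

139.7 day

Step 1: For a first-order reaction, t₁/₂ = ln(2)/k
Step 2: t₁/₂ = ln(2)/0.00496
Step 3: t₁/₂ = 0.6931/0.00496 = 139.7 day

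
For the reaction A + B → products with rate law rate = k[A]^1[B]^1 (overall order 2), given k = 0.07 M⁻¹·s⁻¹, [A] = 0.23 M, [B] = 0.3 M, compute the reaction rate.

0.00483 M/s

Step 1: The rate law is rate = k[A]^1[B]^1, overall order = 1+1 = 2
Step 2: Substitute values: rate = 0.07 × (0.23)^1 × (0.3)^1
Step 3: rate = 0.07 × 0.23 × 0.3 = 0.00483 M/s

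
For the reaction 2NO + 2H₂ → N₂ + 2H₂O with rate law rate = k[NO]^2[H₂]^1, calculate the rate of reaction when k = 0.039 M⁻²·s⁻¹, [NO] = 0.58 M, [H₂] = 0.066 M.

0.0008659 M/s

Step 1: The rate law is rate = k[NO]^2[H₂]^1
Step 2: Substitute: rate = 0.039 × (0.58)^2 × (0.066)^1
Step 3: rate = 0.039 × 0.3364 × 0.066 = 0.000865894 M/s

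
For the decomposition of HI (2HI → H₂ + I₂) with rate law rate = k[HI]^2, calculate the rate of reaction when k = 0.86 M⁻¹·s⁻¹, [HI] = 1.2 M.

1.238 M/s

Step 1: Identify the rate law: rate = k[HI]^2
Step 2: Substitute values: rate = 0.86 × (1.2)^2
Step 3: Calculate: rate = 0.86 × 1.44 = 1.2384 M/s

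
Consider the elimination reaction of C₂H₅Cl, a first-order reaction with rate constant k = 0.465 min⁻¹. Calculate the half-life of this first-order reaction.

1.491 min

Step 1: For a first-order reaction, t₁/₂ = ln(2)/k
Step 2: t₁/₂ = ln(2)/0.465
Step 3: t₁/₂ = 0.6931/0.465 = 1.491 min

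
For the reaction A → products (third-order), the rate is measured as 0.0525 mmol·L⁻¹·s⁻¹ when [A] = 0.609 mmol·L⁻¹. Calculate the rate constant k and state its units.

0.2324 (mmol·L⁻¹)⁻²·s⁻¹

Step 1: rate = k[A]^3, so k = rate / [A]^3.
Step 2: k = 0.0525 / (0.609)^3 = 0.0525 / 0.2259.
Step 3: k = 0.2324 (mmol·L⁻¹)⁻²·s⁻¹.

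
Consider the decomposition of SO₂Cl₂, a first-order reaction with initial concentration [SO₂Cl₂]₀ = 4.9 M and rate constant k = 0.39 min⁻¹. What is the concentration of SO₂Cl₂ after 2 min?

2.246 M

Step 1: For a first-order reaction: [SO₂Cl₂] = [SO₂Cl₂]₀ × e^(-kt)
Step 2: [SO₂Cl₂] = 4.9 × e^(-0.39 × 2)
Step 3: [SO₂Cl₂] = 4.9 × e^(-0.78)
Step 4: [SO₂Cl₂] = 4.9 × 0.458406 = 2.246 M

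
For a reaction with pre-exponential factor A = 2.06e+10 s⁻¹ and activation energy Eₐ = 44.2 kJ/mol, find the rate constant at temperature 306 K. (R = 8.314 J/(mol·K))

5.87e+02 s⁻¹

Step 1: Use the Arrhenius equation: k = A × exp(-Eₐ/RT)
Step 2: Convert Eₐ to J/mol: 44.2 kJ/mol = 44200 J/mol
Step 3: Calculate the exponent: -Eₐ/(RT) = -44200/(8.314 × 306) = -17.37364
Step 4: k = 2.06e+10 × exp(-17.37364)
Step 5: k = 2.06e+10 × 2.84921e-08 = 5.8694e+02 s⁻¹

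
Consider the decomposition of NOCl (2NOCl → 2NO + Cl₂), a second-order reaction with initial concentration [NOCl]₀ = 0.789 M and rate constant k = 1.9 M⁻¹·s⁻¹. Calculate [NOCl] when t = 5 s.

0.09287 M

Step 1: For a second-order reaction: 1/[NOCl] = 1/[NOCl]₀ + kt
Step 2: 1/[NOCl] = 1/0.789 + 1.9 × 5
Step 3: 1/[NOCl] = 1.267 + 9.5 = 10.77
Step 4: [NOCl] = 1/10.77 = 0.09287 M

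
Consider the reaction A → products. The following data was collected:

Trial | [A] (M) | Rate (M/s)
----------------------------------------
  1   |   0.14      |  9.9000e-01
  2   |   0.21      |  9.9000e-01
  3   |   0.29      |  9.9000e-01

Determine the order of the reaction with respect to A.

zeroth order (0)

Step 1: Compare trials - when concentration changes, rate stays constant.
Step 2: rate₂/rate₁ = 9.9000e-01/9.9000e-01 = 1
Step 3: [A]₂/[A]₁ = 0.21/0.14 = 1.5
Step 4: Since rate ratio ≈ (conc ratio)^0, the reaction is zeroth order.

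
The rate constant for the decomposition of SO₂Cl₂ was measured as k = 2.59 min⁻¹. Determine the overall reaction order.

first order (1)

Step 1: The units of k for an nth-order reaction are (concentration)^(1-n)·(time)⁻¹.
Step 2: Here k has units min⁻¹, so the concentration exponent is 0.
Step 3: 1 - n = 0 ⇒ n = 1. The reaction is first order.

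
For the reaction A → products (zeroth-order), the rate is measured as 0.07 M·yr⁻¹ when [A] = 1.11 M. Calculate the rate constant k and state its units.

0.07 M·yr⁻¹

Step 1: For a zeroth-order reaction, rate = k (independent of concentration).
Step 2: k = rate = 0.07 M·yr⁻¹.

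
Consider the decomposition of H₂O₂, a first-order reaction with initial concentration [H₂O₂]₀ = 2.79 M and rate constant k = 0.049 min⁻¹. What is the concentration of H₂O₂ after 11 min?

1.627 M

Step 1: For a first-order reaction: [H₂O₂] = [H₂O₂]₀ × e^(-kt)
Step 2: [H₂O₂] = 2.79 × e^(-0.049 × 11)
Step 3: [H₂O₂] = 2.79 × e^(-0.539)
Step 4: [H₂O₂] = 2.79 × 0.583331 = 1.627 M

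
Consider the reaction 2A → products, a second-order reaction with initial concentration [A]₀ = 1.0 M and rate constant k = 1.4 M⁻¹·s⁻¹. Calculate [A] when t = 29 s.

0.02404 M

Step 1: For a second-order reaction: 1/[A] = 1/[A]₀ + kt
Step 2: 1/[A] = 1/1.0 + 1.4 × 29
Step 3: 1/[A] = 1 + 40.6 = 41.6
Step 4: [A] = 1/41.6 = 0.02404 M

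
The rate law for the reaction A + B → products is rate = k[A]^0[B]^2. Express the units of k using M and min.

M⁻¹·min⁻¹

Step 1: Overall order = 0 + 2 = 2.
Step 2: rate has units M·min⁻¹; [A]^0[B]^2 has units M^2.
Step 3: k = rate/([A]^0[B]^2), so units of k = M^(1-2)·min⁻¹ = M⁻¹·min⁻¹.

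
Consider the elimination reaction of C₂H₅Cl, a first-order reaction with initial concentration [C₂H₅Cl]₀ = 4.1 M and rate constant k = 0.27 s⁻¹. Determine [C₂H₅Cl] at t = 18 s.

0.03178 M

Step 1: For a first-order reaction: [C₂H₅Cl] = [C₂H₅Cl]₀ × e^(-kt)
Step 2: [C₂H₅Cl] = 4.1 × e^(-0.27 × 18)
Step 3: [C₂H₅Cl] = 4.1 × e^(-4.86)
Step 4: [C₂H₅Cl] = 4.1 × 0.00775048 = 0.03178 M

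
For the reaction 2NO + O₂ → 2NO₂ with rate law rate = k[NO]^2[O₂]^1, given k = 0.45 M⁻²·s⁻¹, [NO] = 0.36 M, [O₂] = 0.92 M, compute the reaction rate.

0.05365 M/s

Step 1: The rate law is rate = k[NO]^2[O₂]^1
Step 2: Substitute: rate = 0.45 × (0.36)^2 × (0.92)^1
Step 3: rate = 0.45 × 0.1296 × 0.92 = 0.0536544 M/s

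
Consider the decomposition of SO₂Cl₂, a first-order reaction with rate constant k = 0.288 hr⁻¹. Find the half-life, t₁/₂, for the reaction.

2.407 hr

Step 1: For a first-order reaction, t₁/₂ = ln(2)/k
Step 2: t₁/₂ = ln(2)/0.288
Step 3: t₁/₂ = 0.6931/0.288 = 2.407 hr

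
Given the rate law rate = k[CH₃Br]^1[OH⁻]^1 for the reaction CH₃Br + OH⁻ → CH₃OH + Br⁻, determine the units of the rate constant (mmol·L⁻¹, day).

(mmol·L⁻¹)⁻¹·day⁻¹

Step 1: Overall order = 1 + 1 = 2.
Step 2: rate has units mmol·L⁻¹·day⁻¹; [CH₃Br]^1[OH⁻]^1 has units (mmol·L⁻¹)^2.
Step 3: k = rate/([CH₃Br]^1[OH⁻]^1), so units of k = (mmol·L⁻¹)^(1-2)·day⁻¹ = (mmol·L⁻¹)⁻¹·day⁻¹.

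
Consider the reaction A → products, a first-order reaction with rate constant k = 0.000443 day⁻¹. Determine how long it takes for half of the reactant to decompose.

1565 day

Step 1: For a first-order reaction, t₁/₂ = ln(2)/k
Step 2: t₁/₂ = ln(2)/0.000443
Step 3: t₁/₂ = 0.6931/0.000443 = 1565 day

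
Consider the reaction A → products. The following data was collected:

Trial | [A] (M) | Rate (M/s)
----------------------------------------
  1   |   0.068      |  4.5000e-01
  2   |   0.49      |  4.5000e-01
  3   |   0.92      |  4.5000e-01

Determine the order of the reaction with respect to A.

zeroth order (0)

Step 1: Compare trials - when concentration changes, rate stays constant.
Step 2: rate₂/rate₁ = 4.5000e-01/4.5000e-01 = 1
Step 3: [A]₂/[A]₁ = 0.49/0.068 = 7.206
Step 4: Since rate ratio ≈ (conc ratio)^0, the reaction is zeroth order.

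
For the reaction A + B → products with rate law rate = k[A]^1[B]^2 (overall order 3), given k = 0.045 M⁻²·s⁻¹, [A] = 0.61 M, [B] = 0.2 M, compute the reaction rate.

0.001098 M/s

Step 1: The rate law is rate = k[A]^1[B]^2, overall order = 1+2 = 3
Step 2: Substitute values: rate = 0.045 × (0.61)^1 × (0.2)^2
Step 3: rate = 0.045 × 0.61 × 0.04 = 0.001098 M/s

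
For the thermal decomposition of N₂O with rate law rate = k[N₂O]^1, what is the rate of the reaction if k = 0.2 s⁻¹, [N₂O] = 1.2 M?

0.24 M/s

Step 1: Identify the rate law: rate = k[N₂O]^1
Step 2: Substitute values: rate = 0.2 × (1.2)^1
Step 3: Calculate: rate = 0.2 × 1.2 = 0.24 M/s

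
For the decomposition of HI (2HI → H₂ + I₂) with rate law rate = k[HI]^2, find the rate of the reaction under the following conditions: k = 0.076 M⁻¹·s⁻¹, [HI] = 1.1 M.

0.09196 M/s

Step 1: Identify the rate law: rate = k[HI]^2
Step 2: Substitute values: rate = 0.076 × (1.1)^2
Step 3: Calculate: rate = 0.076 × 1.21 = 0.09196 M/s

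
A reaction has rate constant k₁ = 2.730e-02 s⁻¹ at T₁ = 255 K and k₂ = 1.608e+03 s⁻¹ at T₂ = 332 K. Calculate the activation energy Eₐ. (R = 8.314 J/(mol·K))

100.4 kJ/mol

Step 1: Use the two-temperature Arrhenius form: ln(k₂/k₁) = -Eₐ/R × (1/T₂ - 1/T₁)
Step 2: ln(k₂/k₁) = ln(1.608e+03/2.730e-02) = ln(58901.1) = 10.9836
Step 3: 1/T₂ - 1/T₁ = 1/332 - 1/255 = -9.095204e-04 K⁻¹
Step 4: Eₐ = -R × ln(k₂/k₁) / (1/T₂ - 1/T₁) = -8.314 × 10.9836 / -9.095204e-04
Step 5: Eₐ = 1.0040e+05 J/mol = 100.4 kJ/mol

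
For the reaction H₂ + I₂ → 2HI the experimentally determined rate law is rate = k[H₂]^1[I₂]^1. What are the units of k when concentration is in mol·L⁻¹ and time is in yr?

(mol·L⁻¹)⁻¹·yr⁻¹

Step 1: Overall order = 1 + 1 = 2.
Step 2: rate has units mol·L⁻¹·yr⁻¹; [H₂]^1[I₂]^1 has units (mol·L⁻¹)^2.
Step 3: k = rate/([H₂]^1[I₂]^1), so units of k = (mol·L⁻¹)^(1-2)·yr⁻¹ = (mol·L⁻¹)⁻¹·yr⁻¹.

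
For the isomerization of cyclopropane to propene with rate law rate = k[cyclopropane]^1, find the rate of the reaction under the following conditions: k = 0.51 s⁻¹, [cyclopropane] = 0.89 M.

0.4539 M/s

Step 1: Identify the rate law: rate = k[cyclopropane]^1
Step 2: Substitute values: rate = 0.51 × (0.89)^1
Step 3: Calculate: rate = 0.51 × 0.89 = 0.4539 M/s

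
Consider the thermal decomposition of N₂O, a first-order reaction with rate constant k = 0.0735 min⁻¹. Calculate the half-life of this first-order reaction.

9.431 min

Step 1: For a first-order reaction, t₁/₂ = ln(2)/k
Step 2: t₁/₂ = ln(2)/0.0735
Step 3: t₁/₂ = 0.6931/0.0735 = 9.431 min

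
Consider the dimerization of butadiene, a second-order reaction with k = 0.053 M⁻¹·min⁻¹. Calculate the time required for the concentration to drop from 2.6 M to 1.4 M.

6.22 min

Step 1: For second-order: t = (1/[C₄H₆] - 1/[C₄H₆]₀)/k
Step 2: t = (1/1.4 - 1/2.6)/0.053
Step 3: t = (0.7143 - 0.3846)/0.053
Step 4: t = 0.3297/0.053 = 6.22 min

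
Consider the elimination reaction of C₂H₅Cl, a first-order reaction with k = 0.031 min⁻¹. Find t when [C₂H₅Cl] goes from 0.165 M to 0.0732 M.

26.22 min

Step 1: For first-order: t = ln([C₂H₅Cl]₀/[C₂H₅Cl])/k
Step 2: t = ln(0.165/0.0732)/0.031
Step 3: t = ln(2.254)/0.031
Step 4: t = 0.8128/0.031 = 26.22 min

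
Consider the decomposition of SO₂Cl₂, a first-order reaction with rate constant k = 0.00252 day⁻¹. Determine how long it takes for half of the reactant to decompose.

275.1 day

Step 1: For a first-order reaction, t₁/₂ = ln(2)/k
Step 2: t₁/₂ = ln(2)/0.00252
Step 3: t₁/₂ = 0.6931/0.00252 = 275.1 day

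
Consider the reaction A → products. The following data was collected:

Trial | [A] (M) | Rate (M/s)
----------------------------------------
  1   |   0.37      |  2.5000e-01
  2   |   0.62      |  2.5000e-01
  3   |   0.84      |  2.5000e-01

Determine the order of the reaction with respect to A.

zeroth order (0)

Step 1: Compare trials - when concentration changes, rate stays constant.
Step 2: rate₂/rate₁ = 2.5000e-01/2.5000e-01 = 1
Step 3: [A]₂/[A]₁ = 0.62/0.37 = 1.676
Step 4: Since rate ratio ≈ (conc ratio)^0, the reaction is zeroth order.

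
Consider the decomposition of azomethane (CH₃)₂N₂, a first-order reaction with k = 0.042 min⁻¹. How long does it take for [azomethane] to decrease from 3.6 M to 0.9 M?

33.01 min

Step 1: For first-order: t = ln([azomethane]₀/[azomethane])/k
Step 2: t = ln(3.6/0.9)/0.042
Step 3: t = ln(4)/0.042
Step 4: t = 1.386/0.042 = 33.01 min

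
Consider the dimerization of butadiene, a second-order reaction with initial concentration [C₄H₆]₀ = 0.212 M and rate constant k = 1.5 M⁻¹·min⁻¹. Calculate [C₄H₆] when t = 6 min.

0.0729 M

Step 1: For a second-order reaction: 1/[C₄H₆] = 1/[C₄H₆]₀ + kt
Step 2: 1/[C₄H₆] = 1/0.212 + 1.5 × 6
Step 3: 1/[C₄H₆] = 4.717 + 9 = 13.72
Step 4: [C₄H₆] = 1/13.72 = 0.0729 M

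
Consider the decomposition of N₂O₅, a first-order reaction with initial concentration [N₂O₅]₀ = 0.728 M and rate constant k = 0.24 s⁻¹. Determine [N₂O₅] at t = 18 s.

0.009682 M

Step 1: For a first-order reaction: [N₂O₅] = [N₂O₅]₀ × e^(-kt)
Step 2: [N₂O₅] = 0.728 × e^(-0.24 × 18)
Step 3: [N₂O₅] = 0.728 × e^(-4.32)
Step 4: [N₂O₅] = 0.728 × 0.0132999 = 0.009682 M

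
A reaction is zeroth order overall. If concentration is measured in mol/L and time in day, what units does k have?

mol/L·day⁻¹

Step 1: For overall order n, rate = k × (concentration)^n.
Step 2: Rate has units mol/L·day⁻¹; concentration term has units (mol/L)^0.
Step 3: k = rate / (concentration)^n, so units of k = (mol/L)^(1-0)·day⁻¹ = mol/L·day⁻¹.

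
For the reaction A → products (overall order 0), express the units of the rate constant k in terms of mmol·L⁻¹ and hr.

mmol·L⁻¹·hr⁻¹

Step 1: For overall order n, rate = k × (concentration)^n.
Step 2: Rate has units mmol·L⁻¹·hr⁻¹; concentration term has units (mmol·L⁻¹)^0.
Step 3: k = rate / (concentration)^n, so units of k = (mmol·L⁻¹)^(1-0)·hr⁻¹ = mmol·L⁻¹·hr⁻¹.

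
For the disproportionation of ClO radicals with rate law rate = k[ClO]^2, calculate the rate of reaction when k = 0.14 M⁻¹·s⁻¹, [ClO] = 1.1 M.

0.1694 M/s

Step 1: Identify the rate law: rate = k[ClO]^2
Step 2: Substitute values: rate = 0.14 × (1.1)^2
Step 3: Calculate: rate = 0.14 × 1.21 = 0.1694 M/s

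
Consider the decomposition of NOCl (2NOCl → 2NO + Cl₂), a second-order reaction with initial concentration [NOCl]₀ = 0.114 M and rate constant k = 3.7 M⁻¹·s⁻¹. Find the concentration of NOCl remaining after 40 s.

0.006379 M

Step 1: For a second-order reaction: 1/[NOCl] = 1/[NOCl]₀ + kt
Step 2: 1/[NOCl] = 1/0.114 + 3.7 × 40
Step 3: 1/[NOCl] = 8.772 + 148 = 156.8
Step 4: [NOCl] = 1/156.8 = 0.006379 M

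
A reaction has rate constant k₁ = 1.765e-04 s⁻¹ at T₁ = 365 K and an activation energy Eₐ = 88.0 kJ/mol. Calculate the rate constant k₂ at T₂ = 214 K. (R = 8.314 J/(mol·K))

2.293e-13 s⁻¹

Step 1: Use the two-temperature Arrhenius form: ln(k₂/k₁) = -Eₐ/R × (1/T₂ - 1/T₁)
Step 2: Convert Eₐ to J/mol: 88.0 kJ/mol = 88000 J/mol
Step 3: 1/T₂ - 1/T₁ = 1/214 - 1/365 = 1.933171e-03 K⁻¹
Step 4: ln(k₂/k₁) = -88000/8.314 × 1.933171e-03 = -20.46176
Step 5: k₂ = k₁ × exp(-20.46176) = 1.765e-04 × 1.29888e-09 = 2.293e-13 s⁻¹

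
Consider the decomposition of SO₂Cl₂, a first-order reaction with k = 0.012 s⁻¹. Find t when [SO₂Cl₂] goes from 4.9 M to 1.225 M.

115.5 s

Step 1: For first-order: t = ln([SO₂Cl₂]₀/[SO₂Cl₂])/k
Step 2: t = ln(4.9/1.225)/0.012
Step 3: t = ln(4)/0.012
Step 4: t = 1.386/0.012 = 115.5 s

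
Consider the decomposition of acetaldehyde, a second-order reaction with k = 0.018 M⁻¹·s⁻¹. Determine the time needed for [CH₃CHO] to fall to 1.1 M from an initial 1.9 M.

21.27 s

Step 1: For second-order: t = (1/[CH₃CHO] - 1/[CH₃CHO]₀)/k
Step 2: t = (1/1.1 - 1/1.9)/0.018
Step 3: t = (0.9091 - 0.5263)/0.018
Step 4: t = 0.3828/0.018 = 21.27 s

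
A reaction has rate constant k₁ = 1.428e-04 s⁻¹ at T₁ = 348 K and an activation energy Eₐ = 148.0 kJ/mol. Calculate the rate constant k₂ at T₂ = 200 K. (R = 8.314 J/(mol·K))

5.191e-21 s⁻¹

Step 1: Use the two-temperature Arrhenius form: ln(k₂/k₁) = -Eₐ/R × (1/T₂ - 1/T₁)
Step 2: Convert Eₐ to J/mol: 148.0 kJ/mol = 148000 J/mol
Step 3: 1/T₂ - 1/T₁ = 1/200 - 1/348 = 2.126437e-03 K⁻¹
Step 4: ln(k₂/k₁) = -148000/8.314 × 2.126437e-03 = -37.85334
Step 5: k₂ = k₁ × exp(-37.85334) = 1.428e-04 × 3.63499e-17 = 5.191e-21 s⁻¹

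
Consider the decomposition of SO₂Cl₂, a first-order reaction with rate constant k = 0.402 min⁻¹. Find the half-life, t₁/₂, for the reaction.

1.724 min

Step 1: For a first-order reaction, t₁/₂ = ln(2)/k
Step 2: t₁/₂ = ln(2)/0.402
Step 3: t₁/₂ = 0.6931/0.402 = 1.724 min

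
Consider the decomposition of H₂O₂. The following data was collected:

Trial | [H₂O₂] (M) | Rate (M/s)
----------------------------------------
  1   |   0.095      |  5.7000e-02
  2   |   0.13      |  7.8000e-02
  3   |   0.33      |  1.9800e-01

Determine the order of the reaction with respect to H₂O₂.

first order (1)

Step 1: Compare trials to find order n where rate₂/rate₁ = ([H₂O₂]₂/[H₂O₂]₁)^n
Step 2: rate₂/rate₁ = 7.8000e-02/5.7000e-02 = 1.368
Step 3: [H₂O₂]₂/[H₂O₂]₁ = 0.13/0.095 = 1.368
Step 4: n = ln(1.368)/ln(1.368) = 1.00 ≈ 1
Step 5: The reaction is first order in H₂O₂.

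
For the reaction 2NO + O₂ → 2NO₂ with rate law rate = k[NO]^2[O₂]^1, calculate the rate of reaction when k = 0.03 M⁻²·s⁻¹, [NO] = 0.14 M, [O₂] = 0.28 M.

0.0001646 M/s

Step 1: The rate law is rate = k[NO]^2[O₂]^1
Step 2: Substitute: rate = 0.03 × (0.14)^2 × (0.28)^1
Step 3: rate = 0.03 × 0.0196 × 0.28 = 0.00016464 M/s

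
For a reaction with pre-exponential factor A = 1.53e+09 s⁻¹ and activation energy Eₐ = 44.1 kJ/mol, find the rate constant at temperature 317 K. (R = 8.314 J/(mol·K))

8.27e+01 s⁻¹

Step 1: Use the Arrhenius equation: k = A × exp(-Eₐ/RT)
Step 2: Convert Eₐ to J/mol: 44.1 kJ/mol = 44100 J/mol
Step 3: Calculate the exponent: -Eₐ/(RT) = -44100/(8.314 × 317) = -16.73283
Step 4: k = 1.53e+09 × exp(-16.73283)
Step 5: k = 1.53e+09 × 5.40785e-08 = 8.2740e+01 s⁻¹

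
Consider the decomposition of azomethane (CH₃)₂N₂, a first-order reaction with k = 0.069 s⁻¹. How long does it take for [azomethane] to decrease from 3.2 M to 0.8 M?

20.09 s

Step 1: For first-order: t = ln([azomethane]₀/[azomethane])/k
Step 2: t = ln(3.2/0.8)/0.069
Step 3: t = ln(4)/0.069
Step 4: t = 1.386/0.069 = 20.09 s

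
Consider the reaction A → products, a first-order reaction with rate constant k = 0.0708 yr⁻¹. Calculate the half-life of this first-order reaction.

9.79 yr

Step 1: For a first-order reaction, t₁/₂ = ln(2)/k
Step 2: t₁/₂ = ln(2)/0.0708
Step 3: t₁/₂ = 0.6931/0.0708 = 9.79 yr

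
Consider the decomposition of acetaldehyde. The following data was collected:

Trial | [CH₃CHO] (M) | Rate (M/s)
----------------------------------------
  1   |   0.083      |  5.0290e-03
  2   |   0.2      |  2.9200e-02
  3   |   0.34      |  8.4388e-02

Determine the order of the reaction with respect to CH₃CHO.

second order (2)

Step 1: Compare trials to find order n where rate₂/rate₁ = ([CH₃CHO]₂/[CH₃CHO]₁)^n
Step 2: rate₂/rate₁ = 2.9200e-02/5.0290e-03 = 5.806
Step 3: [CH₃CHO]₂/[CH₃CHO]₁ = 0.2/0.083 = 2.41
Step 4: n = ln(5.806)/ln(2.41) = 2.00 ≈ 2
Step 5: The reaction is second order in CH₃CHO.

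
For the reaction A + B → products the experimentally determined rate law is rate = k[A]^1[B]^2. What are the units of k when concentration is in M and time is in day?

M⁻²·day⁻¹

Step 1: Overall order = 1 + 2 = 3.
Step 2: rate has units M·day⁻¹; [A]^1[B]^2 has units M^3.
Step 3: k = rate/([A]^1[B]^2), so units of k = M^(1-3)·day⁻¹ = M⁻²·day⁻¹.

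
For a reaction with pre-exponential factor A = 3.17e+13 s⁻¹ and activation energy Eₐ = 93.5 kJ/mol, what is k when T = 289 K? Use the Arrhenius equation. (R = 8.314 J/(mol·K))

3.99e-04 s⁻¹

Step 1: Use the Arrhenius equation: k = A × exp(-Eₐ/RT)
Step 2: Convert Eₐ to J/mol: 93.5 kJ/mol = 93500 J/mol
Step 3: Calculate the exponent: -Eₐ/(RT) = -93500/(8.314 × 289) = -38.91381
Step 4: k = 3.17e+13 × exp(-38.91381)
Step 5: k = 3.17e+13 × 1.25877e-17 = 3.9903e-04 s⁻¹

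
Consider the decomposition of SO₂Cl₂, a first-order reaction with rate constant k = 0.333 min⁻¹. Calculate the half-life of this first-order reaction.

2.082 min

Step 1: For a first-order reaction, t₁/₂ = ln(2)/k
Step 2: t₁/₂ = ln(2)/0.333
Step 3: t₁/₂ = 0.6931/0.333 = 2.082 min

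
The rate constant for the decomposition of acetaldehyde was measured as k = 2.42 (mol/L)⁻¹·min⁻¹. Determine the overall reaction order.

second order (2)

Step 1: The units of k for an nth-order reaction are (concentration)^(1-n)·(time)⁻¹.
Step 2: Here k has units (mol/L)⁻¹·min⁻¹, so the concentration exponent is -1.
Step 3: 1 - n = -1 ⇒ n = 2. The reaction is second order.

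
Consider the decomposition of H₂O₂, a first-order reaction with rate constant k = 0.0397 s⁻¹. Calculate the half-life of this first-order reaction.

17.46 s

Step 1: For a first-order reaction, t₁/₂ = ln(2)/k
Step 2: t₁/₂ = ln(2)/0.0397
Step 3: t₁/₂ = 0.6931/0.0397 = 17.46 s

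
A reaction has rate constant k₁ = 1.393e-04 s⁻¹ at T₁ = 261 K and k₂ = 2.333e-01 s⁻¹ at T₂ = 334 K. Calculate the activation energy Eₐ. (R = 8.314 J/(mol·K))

73.7 kJ/mol

Step 1: Use the two-temperature Arrhenius form: ln(k₂/k₁) = -Eₐ/R × (1/T₂ - 1/T₁)
Step 2: ln(k₂/k₁) = ln(2.333e-01/1.393e-04) = ln(1674.8) = 7.42345
Step 3: 1/T₂ - 1/T₁ = 1/334 - 1/261 = -8.374056e-04 K⁻¹
Step 4: Eₐ = -R × ln(k₂/k₁) / (1/T₂ - 1/T₁) = -8.314 × 7.42345 / -8.374056e-04
Step 5: Eₐ = 7.3702e+04 J/mol = 73.7 kJ/mol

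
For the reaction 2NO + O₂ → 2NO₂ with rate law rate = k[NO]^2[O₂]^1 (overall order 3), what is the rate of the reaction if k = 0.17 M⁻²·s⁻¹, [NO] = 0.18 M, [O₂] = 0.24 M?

0.001322 M/s

Step 1: The rate law is rate = k[NO]^2[O₂]^1, overall order = 2+1 = 3
Step 2: Substitute values: rate = 0.17 × (0.18)^2 × (0.24)^1
Step 3: rate = 0.17 × 0.0324 × 0.24 = 0.00132192 M/s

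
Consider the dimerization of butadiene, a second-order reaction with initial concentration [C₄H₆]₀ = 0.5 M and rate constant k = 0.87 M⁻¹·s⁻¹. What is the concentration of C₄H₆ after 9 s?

0.1017 M

Step 1: For a second-order reaction: 1/[C₄H₆] = 1/[C₄H₆]₀ + kt
Step 2: 1/[C₄H₆] = 1/0.5 + 0.87 × 9
Step 3: 1/[C₄H₆] = 2 + 7.83 = 9.83
Step 4: [C₄H₆] = 1/9.83 = 0.1017 M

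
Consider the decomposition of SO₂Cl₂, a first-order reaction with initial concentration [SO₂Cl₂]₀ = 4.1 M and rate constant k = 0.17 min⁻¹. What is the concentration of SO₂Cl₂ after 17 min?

0.2279 M

Step 1: For a first-order reaction: [SO₂Cl₂] = [SO₂Cl₂]₀ × e^(-kt)
Step 2: [SO₂Cl₂] = 4.1 × e^(-0.17 × 17)
Step 3: [SO₂Cl₂] = 4.1 × e^(-2.89)
Step 4: [SO₂Cl₂] = 4.1 × 0.0555762 = 0.2279 M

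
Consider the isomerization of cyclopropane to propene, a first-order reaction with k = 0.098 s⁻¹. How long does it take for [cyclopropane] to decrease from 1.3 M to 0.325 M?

14.15 s

Step 1: For first-order: t = ln([cyclopropane]₀/[cyclopropane])/k
Step 2: t = ln(1.3/0.325)/0.098
Step 3: t = ln(4)/0.098
Step 4: t = 1.386/0.098 = 14.15 s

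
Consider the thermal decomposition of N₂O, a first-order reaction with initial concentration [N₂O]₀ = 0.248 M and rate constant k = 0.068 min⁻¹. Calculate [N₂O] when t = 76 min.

0.001413 M

Step 1: For a first-order reaction: [N₂O] = [N₂O]₀ × e^(-kt)
Step 2: [N₂O] = 0.248 × e^(-0.068 × 76)
Step 3: [N₂O] = 0.248 × e^(-5.168)
Step 4: [N₂O] = 0.248 × 0.00569595 = 0.001413 M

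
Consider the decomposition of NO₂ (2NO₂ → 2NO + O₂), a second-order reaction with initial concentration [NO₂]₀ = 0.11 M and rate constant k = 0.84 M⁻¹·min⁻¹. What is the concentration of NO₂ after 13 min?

0.04997 M

Step 1: For a second-order reaction: 1/[NO₂] = 1/[NO₂]₀ + kt
Step 2: 1/[NO₂] = 1/0.11 + 0.84 × 13
Step 3: 1/[NO₂] = 9.091 + 10.92 = 20.01
Step 4: [NO₂] = 1/20.01 = 0.04997 M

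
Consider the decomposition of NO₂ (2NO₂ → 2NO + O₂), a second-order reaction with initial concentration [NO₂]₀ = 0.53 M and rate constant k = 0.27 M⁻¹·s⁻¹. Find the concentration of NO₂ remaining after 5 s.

0.3089 M

Step 1: For a second-order reaction: 1/[NO₂] = 1/[NO₂]₀ + kt
Step 2: 1/[NO₂] = 1/0.53 + 0.27 × 5
Step 3: 1/[NO₂] = 1.887 + 1.35 = 3.237
Step 4: [NO₂] = 1/3.237 = 0.3089 M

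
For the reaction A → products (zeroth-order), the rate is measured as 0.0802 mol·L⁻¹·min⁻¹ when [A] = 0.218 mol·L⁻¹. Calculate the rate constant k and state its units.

0.0802 mol·L⁻¹·min⁻¹

Step 1: For a zeroth-order reaction, rate = k (independent of concentration).
Step 2: k = rate = 0.0802 mol·L⁻¹·min⁻¹.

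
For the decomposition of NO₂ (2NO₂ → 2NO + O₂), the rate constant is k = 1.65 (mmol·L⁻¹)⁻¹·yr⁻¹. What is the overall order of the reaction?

second order (2)

Step 1: The units of k for an nth-order reaction are (concentration)^(1-n)·(time)⁻¹.
Step 2: Here k has units (mmol·L⁻¹)⁻¹·yr⁻¹, so the concentration exponent is -1.
Step 3: 1 - n = -1 ⇒ n = 2. The reaction is second order.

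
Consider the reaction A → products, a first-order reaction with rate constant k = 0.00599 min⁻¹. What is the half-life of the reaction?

115.7 min

Step 1: For a first-order reaction, t₁/₂ = ln(2)/k
Step 2: t₁/₂ = ln(2)/0.00599
Step 3: t₁/₂ = 0.6931/0.00599 = 115.7 min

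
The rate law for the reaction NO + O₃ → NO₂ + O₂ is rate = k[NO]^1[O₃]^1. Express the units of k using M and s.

M⁻¹·s⁻¹

Step 1: Overall order = 1 + 1 = 2.
Step 2: rate has units M·s⁻¹; [NO]^1[O₃]^1 has units M^2.
Step 3: k = rate/([NO]^1[O₃]^1), so units of k = M^(1-2)·s⁻¹ = M⁻¹·s⁻¹.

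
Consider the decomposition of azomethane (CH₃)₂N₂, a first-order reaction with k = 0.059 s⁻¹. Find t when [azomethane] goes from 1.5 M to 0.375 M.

23.5 s

Step 1: For first-order: t = ln([azomethane]₀/[azomethane])/k
Step 2: t = ln(1.5/0.375)/0.059
Step 3: t = ln(4)/0.059
Step 4: t = 1.386/0.059 = 23.5 s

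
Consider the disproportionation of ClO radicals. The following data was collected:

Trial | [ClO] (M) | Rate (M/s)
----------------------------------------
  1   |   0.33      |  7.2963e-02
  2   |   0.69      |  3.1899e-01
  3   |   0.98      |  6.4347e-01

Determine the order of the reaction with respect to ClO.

second order (2)

Step 1: Compare trials to find order n where rate₂/rate₁ = ([ClO]₂/[ClO]₁)^n
Step 2: rate₂/rate₁ = 3.1899e-01/7.2963e-02 = 4.372
Step 3: [ClO]₂/[ClO]₁ = 0.69/0.33 = 2.091
Step 4: n = ln(4.372)/ln(2.091) = 2.00 ≈ 2
Step 5: The reaction is second order in ClO.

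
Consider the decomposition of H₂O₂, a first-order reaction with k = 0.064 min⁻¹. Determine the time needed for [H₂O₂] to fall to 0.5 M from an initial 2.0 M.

21.66 min

Step 1: For first-order: t = ln([H₂O₂]₀/[H₂O₂])/k
Step 2: t = ln(2.0/0.5)/0.064
Step 3: t = ln(4)/0.064
Step 4: t = 1.386/0.064 = 21.66 min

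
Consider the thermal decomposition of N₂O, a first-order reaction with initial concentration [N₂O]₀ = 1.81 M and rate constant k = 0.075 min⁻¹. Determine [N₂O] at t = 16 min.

0.5452 M

Step 1: For a first-order reaction: [N₂O] = [N₂O]₀ × e^(-kt)
Step 2: [N₂O] = 1.81 × e^(-0.075 × 16)
Step 3: [N₂O] = 1.81 × e^(-1.2)
Step 4: [N₂O] = 1.81 × 0.301194 = 0.5452 M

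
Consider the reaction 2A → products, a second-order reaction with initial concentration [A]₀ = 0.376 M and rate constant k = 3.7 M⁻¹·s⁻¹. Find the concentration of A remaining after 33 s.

0.008015 M

Step 1: For a second-order reaction: 1/[A] = 1/[A]₀ + kt
Step 2: 1/[A] = 1/0.376 + 3.7 × 33
Step 3: 1/[A] = 2.66 + 122.1 = 124.8
Step 4: [A] = 1/124.8 = 0.008015 M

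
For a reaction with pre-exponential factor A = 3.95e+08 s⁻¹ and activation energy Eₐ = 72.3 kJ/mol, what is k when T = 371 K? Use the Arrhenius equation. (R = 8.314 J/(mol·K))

2.61e-02 s⁻¹

Step 1: Use the Arrhenius equation: k = A × exp(-Eₐ/RT)
Step 2: Convert Eₐ to J/mol: 72.3 kJ/mol = 72300 J/mol
Step 3: Calculate the exponent: -Eₐ/(RT) = -72300/(8.314 × 371) = -23.43983
Step 4: k = 3.95e+08 × exp(-23.43983)
Step 5: k = 3.95e+08 × 6.61015e-11 = 2.6110e-02 s⁻¹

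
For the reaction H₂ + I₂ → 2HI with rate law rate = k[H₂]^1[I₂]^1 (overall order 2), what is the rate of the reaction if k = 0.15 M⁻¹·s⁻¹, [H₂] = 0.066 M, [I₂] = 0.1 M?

0.00099 M/s

Step 1: The rate law is rate = k[H₂]^1[I₂]^1, overall order = 1+1 = 2
Step 2: Substitute values: rate = 0.15 × (0.066)^1 × (0.1)^1
Step 3: rate = 0.15 × 0.066 × 0.1 = 0.00099 M/s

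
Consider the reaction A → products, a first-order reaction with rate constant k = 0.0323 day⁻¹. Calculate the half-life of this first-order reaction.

21.46 day

Step 1: For a first-order reaction, t₁/₂ = ln(2)/k
Step 2: t₁/₂ = ln(2)/0.0323
Step 3: t₁/₂ = 0.6931/0.0323 = 21.46 day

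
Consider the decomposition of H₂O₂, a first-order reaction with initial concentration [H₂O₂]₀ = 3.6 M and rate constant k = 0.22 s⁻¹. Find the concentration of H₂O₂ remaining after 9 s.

0.497 M

Step 1: For a first-order reaction: [H₂O₂] = [H₂O₂]₀ × e^(-kt)
Step 2: [H₂O₂] = 3.6 × e^(-0.22 × 9)
Step 3: [H₂O₂] = 3.6 × e^(-1.98)
Step 4: [H₂O₂] = 3.6 × 0.138069 = 0.497 M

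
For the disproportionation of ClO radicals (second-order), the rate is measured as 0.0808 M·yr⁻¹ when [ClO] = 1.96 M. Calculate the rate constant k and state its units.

0.02103 M⁻¹·yr⁻¹

Step 1: rate = k[ClO]^2, so k = rate / [ClO]^2.
Step 2: k = 0.0808 / (1.96)^2 = 0.0808 / 3.842.
Step 3: k = 0.02103 M⁻¹·yr⁻¹.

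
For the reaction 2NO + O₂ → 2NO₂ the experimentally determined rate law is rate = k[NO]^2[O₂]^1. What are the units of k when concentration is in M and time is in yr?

M⁻²·yr⁻¹

Step 1: Overall order = 2 + 1 = 3.
Step 2: rate has units M·yr⁻¹; [NO]^2[O₂]^1 has units M^3.
Step 3: k = rate/([NO]^2[O₂]^1), so units of k = M^(1-3)·yr⁻¹ = M⁻²·yr⁻¹.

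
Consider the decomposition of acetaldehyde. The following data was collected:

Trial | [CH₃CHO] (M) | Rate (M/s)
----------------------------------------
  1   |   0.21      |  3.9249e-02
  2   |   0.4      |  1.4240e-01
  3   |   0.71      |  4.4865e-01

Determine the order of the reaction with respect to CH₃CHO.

second order (2)

Step 1: Compare trials to find order n where rate₂/rate₁ = ([CH₃CHO]₂/[CH₃CHO]₁)^n
Step 2: rate₂/rate₁ = 1.4240e-01/3.9249e-02 = 3.628
Step 3: [CH₃CHO]₂/[CH₃CHO]₁ = 0.4/0.21 = 1.905
Step 4: n = ln(3.628)/ln(1.905) = 2.00 ≈ 2
Step 5: The reaction is second order in CH₃CHO.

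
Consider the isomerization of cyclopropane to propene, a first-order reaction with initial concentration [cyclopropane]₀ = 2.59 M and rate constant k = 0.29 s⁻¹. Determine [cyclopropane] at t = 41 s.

1.776e-05 M

Step 1: For a first-order reaction: [cyclopropane] = [cyclopropane]₀ × e^(-kt)
Step 2: [cyclopropane] = 2.59 × e^(-0.29 × 41)
Step 3: [cyclopropane] = 2.59 × e^(-11.89)
Step 4: [cyclopropane] = 2.59 × 6.85865e-06 = 1.776e-05 M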